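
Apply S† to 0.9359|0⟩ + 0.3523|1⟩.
0.9359|0⟩ - 0.3523i|1⟩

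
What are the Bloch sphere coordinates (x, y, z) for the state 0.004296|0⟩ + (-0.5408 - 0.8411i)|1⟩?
(-0.004647, -0.007227, -0.9999)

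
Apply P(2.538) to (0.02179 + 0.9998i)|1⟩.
(-0.5854 - 0.8108i)|1⟩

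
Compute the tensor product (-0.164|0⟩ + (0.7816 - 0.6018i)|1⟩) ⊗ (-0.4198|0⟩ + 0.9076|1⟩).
0.06885|00⟩ - 0.1488|01⟩ + (-0.3281 + 0.2526i)|10⟩ + (0.7094 - 0.5462i)|11⟩

amp(|b₁b₂…⟩) = product of the factor amplitudes for bits b₁, b₂, …; only kets whose every factor amplitude is nonzero survive.
|00⟩: (-0.164)(-0.4198) = 0.06885
|01⟩: (-0.164)(0.9076) = -0.1488
|10⟩: (0.7816 - 0.6018i)(-0.4198) = (-0.3281 + 0.2526i)
|11⟩: (0.7816 - 0.6018i)(0.9076) = (0.7094 - 0.5462i)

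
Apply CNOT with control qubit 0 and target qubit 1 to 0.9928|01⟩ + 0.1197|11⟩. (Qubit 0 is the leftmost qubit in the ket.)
0.9928|01⟩ + 0.1197|10⟩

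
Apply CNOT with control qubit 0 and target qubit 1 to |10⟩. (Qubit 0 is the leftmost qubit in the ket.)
|11⟩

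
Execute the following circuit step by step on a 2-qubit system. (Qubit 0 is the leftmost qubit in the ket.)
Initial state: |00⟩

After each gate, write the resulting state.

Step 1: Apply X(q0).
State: |10⟩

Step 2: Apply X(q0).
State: |00⟩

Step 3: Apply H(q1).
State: 1/√2|00⟩ + 1/√2|01⟩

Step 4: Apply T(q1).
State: 1/√2|00⟩ + (1/2 + (1/2)i)|01⟩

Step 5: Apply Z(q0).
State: 1/√2|00⟩ + (1/2 + (1/2)i)|01⟩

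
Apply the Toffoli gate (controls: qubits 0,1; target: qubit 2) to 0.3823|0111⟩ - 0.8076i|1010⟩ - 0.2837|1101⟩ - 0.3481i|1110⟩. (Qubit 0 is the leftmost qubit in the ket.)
0.3823|0111⟩ - 0.8076i|1010⟩ - 0.3481i|1100⟩ - 0.2837|1111⟩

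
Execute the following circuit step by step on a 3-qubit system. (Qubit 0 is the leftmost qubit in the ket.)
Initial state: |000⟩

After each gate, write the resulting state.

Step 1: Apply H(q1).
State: 1/√2|000⟩ + 1/√2|010⟩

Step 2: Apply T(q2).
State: 1/√2|000⟩ + 1/√2|010⟩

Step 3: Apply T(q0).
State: 1/√2|000⟩ + 1/√2|010⟩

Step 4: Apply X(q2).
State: 1/√2|001⟩ + 1/√2|011⟩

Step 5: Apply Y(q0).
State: (1/√2)i|101⟩ + (1/√2)i|111⟩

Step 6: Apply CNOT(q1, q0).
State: (1/√2)i|011⟩ + (1/√2)i|101⟩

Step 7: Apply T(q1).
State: (-1/2 + (1/2)i)|011⟩ + (1/√2)i|101⟩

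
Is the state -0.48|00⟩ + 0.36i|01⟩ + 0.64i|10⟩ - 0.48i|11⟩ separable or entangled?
Entangled

Writing the state as a|00⟩ + b|01⟩ + c|10⟩ + d|11⟩, it is a product state iff ad − bc = 0.
Here (a, b, c, d) = (-0.48, 0.36i, 0.64i, -0.48i): ad − bc = (-0.48)(-0.48i) − (0.36i)(0.64i) = (0.2304 + 0.2304i) ≠ 0, so the state is entangled.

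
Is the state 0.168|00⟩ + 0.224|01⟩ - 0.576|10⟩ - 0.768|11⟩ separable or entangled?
Separable

Writing the state as a|00⟩ + b|01⟩ + c|10⟩ + d|11⟩, it is a product state iff ad − bc = 0.
Here (a, b, c, d) = (0.168, 0.224, -0.576, -0.768): ad − bc = (0.168)(-0.768) − (0.224)(-0.576) = 0, so the state is separable.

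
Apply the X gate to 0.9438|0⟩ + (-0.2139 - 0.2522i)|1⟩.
(-0.2139 - 0.2522i)|0⟩ + 0.9438|1⟩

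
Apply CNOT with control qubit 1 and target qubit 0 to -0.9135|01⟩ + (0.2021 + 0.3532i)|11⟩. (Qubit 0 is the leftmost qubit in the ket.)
(0.2021 + 0.3532i)|01⟩ - 0.9135|11⟩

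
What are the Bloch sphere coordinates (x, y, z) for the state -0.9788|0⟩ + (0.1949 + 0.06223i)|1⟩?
(-0.3815, -0.1218, 0.9162)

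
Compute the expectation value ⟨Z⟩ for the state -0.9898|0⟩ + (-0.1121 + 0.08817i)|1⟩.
0.9594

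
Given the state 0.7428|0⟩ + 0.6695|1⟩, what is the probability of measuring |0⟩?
0.5518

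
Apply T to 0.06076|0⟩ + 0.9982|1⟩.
0.06076|0⟩ + (0.7058 + 0.7058i)|1⟩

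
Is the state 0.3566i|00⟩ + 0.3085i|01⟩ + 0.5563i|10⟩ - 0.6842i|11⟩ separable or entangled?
Entangled

Writing the state as a|00⟩ + b|01⟩ + c|10⟩ + d|11⟩, it is a product state iff ad − bc = 0.
Here (a, b, c, d) = (0.3566i, 0.3085i, 0.5563i, -0.6842i): ad − bc = (0.3566i)(-0.6842i) − (0.3085i)(0.5563i) = 0.4156 ≠ 0, so the state is entangled.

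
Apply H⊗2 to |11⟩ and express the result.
1/2|00⟩ - 1/2|01⟩ - 1/2|10⟩ + 1/2|11⟩

H⊗2 gives amp(|y⟩) = (1/2) Σ_x (−1)^(x·y) amp(|x⟩), where x·y is the number of positions in which both x and y have a 1.
|00⟩: (1)/2 = 1/2
|01⟩: (-1)/2 = -1/2
|10⟩: (-1)/2 = -1/2
|11⟩: (1)/2 = 1/2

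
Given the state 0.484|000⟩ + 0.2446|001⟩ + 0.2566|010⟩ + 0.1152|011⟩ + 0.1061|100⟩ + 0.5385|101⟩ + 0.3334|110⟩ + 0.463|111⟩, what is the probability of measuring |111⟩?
0.2144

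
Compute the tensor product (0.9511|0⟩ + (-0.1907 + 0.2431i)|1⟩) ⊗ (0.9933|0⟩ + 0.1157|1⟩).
0.9447|00⟩ + 0.11|01⟩ + (-0.1894 + 0.2415i)|10⟩ + (-0.02206 + 0.02813i)|11⟩

amp(|b₁b₂…⟩) = product of the factor amplitudes for bits b₁, b₂, …; only kets whose every factor amplitude is nonzero survive.
|00⟩: (0.9511)(0.9933) = 0.9447
|01⟩: (0.9511)(0.1157) = 0.11
|10⟩: (-0.1907 + 0.2431i)(0.9933) = (-0.1894 + 0.2415i)
|11⟩: (-0.1907 + 0.2431i)(0.1157) = (-0.02206 + 0.02813i)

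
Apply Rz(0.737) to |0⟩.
(0.9329 - 0.3602i)|0⟩

Rz(0.737) = [[e^(−iθ/2), 0], [0, e^(iθ/2)]] with e^(±iθ/2) = cos(θ/2) ± i·sin(θ/2); θ = 0.737, cos(θ/2) ≈ 0.932869, sin(θ/2) ≈ 0.360217.
With a = amp(|0⟩) = 1 and b = amp(|1⟩) = 0:
new amp(|0⟩) = (0.932869 - 0.360217i)·a = (0.9329 - 0.3602i)
new amp(|1⟩) = (0.932869 + 0.360217i)·b = 0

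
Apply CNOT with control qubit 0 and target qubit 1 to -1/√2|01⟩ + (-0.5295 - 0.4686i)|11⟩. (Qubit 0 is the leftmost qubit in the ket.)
-1/√2|01⟩ + (-0.5295 - 0.4686i)|10⟩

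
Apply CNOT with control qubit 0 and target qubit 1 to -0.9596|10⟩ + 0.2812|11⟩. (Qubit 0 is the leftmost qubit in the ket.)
0.2812|10⟩ - 0.9596|11⟩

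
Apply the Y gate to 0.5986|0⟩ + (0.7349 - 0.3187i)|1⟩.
(-0.3187 - 0.7349i)|0⟩ + 0.5986i|1⟩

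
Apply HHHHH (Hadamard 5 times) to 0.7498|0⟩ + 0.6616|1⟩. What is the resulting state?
0.998|0⟩ + 0.06237|1⟩

H² = I, so H^5 = H: a single Hadamard. With (a, b) = (0.7498, 0.6616), H gives ((a + b)/√2, (a − b)/√2) = (0.998, 0.06237).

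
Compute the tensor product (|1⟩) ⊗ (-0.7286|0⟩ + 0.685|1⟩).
-0.7286|10⟩ + 0.685|11⟩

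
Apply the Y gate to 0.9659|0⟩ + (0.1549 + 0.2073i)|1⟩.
(0.2073 - 0.1549i)|0⟩ + 0.9659i|1⟩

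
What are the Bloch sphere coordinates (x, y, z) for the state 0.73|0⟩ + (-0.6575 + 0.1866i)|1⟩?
(-0.96, 0.2724, 0.06577)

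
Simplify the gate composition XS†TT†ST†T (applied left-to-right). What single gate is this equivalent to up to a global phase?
X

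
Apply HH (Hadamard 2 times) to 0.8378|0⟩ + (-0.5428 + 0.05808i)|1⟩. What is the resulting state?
0.8378|0⟩ + (-0.5428 + 0.05808i)|1⟩

H² = I, so an even number of Hadamards cancels: H^2 = I and the state is unchanged.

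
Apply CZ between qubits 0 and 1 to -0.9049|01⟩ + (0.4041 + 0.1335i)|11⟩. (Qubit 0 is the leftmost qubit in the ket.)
-0.9049|01⟩ + (-0.4041 - 0.1335i)|11⟩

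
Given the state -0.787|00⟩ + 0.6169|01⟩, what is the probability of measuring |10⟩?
0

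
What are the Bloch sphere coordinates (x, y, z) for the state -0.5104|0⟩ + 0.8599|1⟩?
(-0.8778, 0, -0.4789)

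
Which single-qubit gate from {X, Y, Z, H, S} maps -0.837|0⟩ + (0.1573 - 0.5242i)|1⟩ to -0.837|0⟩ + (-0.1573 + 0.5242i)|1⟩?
Z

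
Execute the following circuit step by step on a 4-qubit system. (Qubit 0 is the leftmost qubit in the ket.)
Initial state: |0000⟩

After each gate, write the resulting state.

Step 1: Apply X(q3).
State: |0001⟩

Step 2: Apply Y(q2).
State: i|0011⟩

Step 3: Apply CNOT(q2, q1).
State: i|0111⟩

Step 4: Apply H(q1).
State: (1/√2)i|0011⟩ - (1/√2)i|0111⟩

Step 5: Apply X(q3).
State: (1/√2)i|0010⟩ - (1/√2)i|0110⟩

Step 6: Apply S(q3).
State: (1/√2)i|0010⟩ - (1/√2)i|0110⟩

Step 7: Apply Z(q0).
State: (1/√2)i|0010⟩ - (1/√2)i|0110⟩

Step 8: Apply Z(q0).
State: (1/√2)i|0010⟩ - (1/√2)i|0110⟩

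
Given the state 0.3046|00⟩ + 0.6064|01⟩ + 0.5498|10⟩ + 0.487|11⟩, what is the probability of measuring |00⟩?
0.09278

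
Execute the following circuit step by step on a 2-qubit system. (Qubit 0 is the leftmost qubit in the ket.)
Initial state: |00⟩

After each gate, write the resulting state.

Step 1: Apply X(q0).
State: |10⟩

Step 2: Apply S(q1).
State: |10⟩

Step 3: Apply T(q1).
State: |10⟩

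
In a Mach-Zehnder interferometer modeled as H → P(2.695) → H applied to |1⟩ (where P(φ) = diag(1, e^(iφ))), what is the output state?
(0.951 - 0.2159i)|0⟩ + (0.04904 + 0.2159i)|1⟩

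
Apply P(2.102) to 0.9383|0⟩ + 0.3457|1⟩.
0.9383|0⟩ + (-0.1751 + 0.2981i)|1⟩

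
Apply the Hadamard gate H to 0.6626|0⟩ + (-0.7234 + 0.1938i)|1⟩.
(-0.04299 + 0.137i)|0⟩ + (0.98 - 0.137i)|1⟩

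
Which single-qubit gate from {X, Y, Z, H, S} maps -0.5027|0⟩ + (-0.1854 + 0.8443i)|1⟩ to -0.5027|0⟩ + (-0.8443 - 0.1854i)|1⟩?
S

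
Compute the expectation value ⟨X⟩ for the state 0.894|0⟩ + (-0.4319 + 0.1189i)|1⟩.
-0.7722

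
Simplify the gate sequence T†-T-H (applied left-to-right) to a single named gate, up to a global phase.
H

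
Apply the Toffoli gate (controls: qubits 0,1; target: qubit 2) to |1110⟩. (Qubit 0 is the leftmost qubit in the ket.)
|1100⟩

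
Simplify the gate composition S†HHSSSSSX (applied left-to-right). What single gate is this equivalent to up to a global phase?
X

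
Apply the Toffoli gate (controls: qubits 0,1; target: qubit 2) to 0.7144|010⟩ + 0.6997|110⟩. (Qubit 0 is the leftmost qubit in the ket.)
0.7144|010⟩ + 0.6997|111⟩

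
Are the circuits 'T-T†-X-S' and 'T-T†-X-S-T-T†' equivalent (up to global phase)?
Yes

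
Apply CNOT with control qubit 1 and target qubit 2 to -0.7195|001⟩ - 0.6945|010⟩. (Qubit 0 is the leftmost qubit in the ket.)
-0.7195|001⟩ - 0.6945|011⟩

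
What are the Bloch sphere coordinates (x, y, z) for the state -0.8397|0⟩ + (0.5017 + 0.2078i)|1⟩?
(-0.8426, -0.349, 0.4102)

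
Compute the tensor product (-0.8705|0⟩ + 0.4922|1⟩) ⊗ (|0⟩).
-0.8705|00⟩ + 0.4922|10⟩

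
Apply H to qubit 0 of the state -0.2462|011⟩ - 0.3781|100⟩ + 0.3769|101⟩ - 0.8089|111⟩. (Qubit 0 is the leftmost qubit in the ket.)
-0.2674|000⟩ + 0.2665|001⟩ - 0.7461|011⟩ + 0.2674|100⟩ - 0.2665|101⟩ + 0.3979|111⟩

H on qubit 0 mixes each pair of kets that differ only in qubit 0: amplitudes (a, b) of (|…0…⟩, |…1…⟩) become ((a + b)/√2, (a − b)/√2). Kets absent from the input have amplitude 0.
(|000⟩, |100⟩): (a, b) = (0, -0.3781) → (-0.2674, 0.2674)
(|001⟩, |101⟩): (a, b) = (0, 0.3769) → (0.2665, -0.2665)
(|011⟩, |111⟩): (a, b) = (-0.2462, -0.8089) → (-0.7461, 0.3979)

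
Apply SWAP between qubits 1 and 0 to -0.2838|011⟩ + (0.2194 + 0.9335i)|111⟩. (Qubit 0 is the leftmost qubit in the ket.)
-0.2838|101⟩ + (0.2194 + 0.9335i)|111⟩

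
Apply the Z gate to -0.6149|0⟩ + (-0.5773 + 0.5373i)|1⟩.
-0.6149|0⟩ + (0.5773 - 0.5373i)|1⟩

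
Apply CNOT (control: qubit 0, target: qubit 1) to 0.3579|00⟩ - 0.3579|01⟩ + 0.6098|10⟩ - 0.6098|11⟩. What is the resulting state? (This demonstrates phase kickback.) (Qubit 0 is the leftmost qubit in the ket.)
0.3579|00⟩ - 0.3579|01⟩ - 0.6098|10⟩ + 0.6098|11⟩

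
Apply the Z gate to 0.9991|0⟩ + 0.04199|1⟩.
0.9991|0⟩ - 0.04199|1⟩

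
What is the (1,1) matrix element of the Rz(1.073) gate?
(0.8595 + 0.5111i)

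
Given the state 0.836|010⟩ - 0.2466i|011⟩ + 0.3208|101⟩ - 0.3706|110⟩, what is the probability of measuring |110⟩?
0.1373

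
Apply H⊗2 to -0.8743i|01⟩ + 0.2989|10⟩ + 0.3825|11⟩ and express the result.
(0.3407 - 0.4372i)|00⟩ + (-0.0418 + 0.4372i)|01⟩ + (-0.3407 - 0.4372i)|10⟩ + (0.0418 + 0.4372i)|11⟩

H⊗2 gives amp(|y⟩) = (1/2) Σ_x (−1)^(x·y) amp(|x⟩), where x·y is the number of positions in which both x and y have a 1.
|00⟩: (-0.8743i + 0.2989 + 0.3825)/2 = (0.3407 - 0.4372i)
|01⟩: (0.8743i + 0.2989 - 0.3825)/2 = (-0.0418 + 0.4372i)
|10⟩: (-0.8743i - 0.2989 - 0.3825)/2 = (-0.3407 - 0.4372i)
|11⟩: (0.8743i - 0.2989 + 0.3825)/2 = (0.0418 + 0.4372i)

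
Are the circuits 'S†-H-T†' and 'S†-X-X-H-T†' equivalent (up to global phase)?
Yes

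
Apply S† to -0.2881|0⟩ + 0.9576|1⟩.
-0.2881|0⟩ - 0.9576i|1⟩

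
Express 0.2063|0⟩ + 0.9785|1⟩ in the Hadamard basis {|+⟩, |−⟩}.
0.8378|+⟩ - 0.546|−⟩

With |ψ⟩ = α|0⟩ + β|1⟩, the Hadamard-basis coefficients are ⟨+|ψ⟩ = (α + β)/√2 and ⟨−|ψ⟩ = (α − β)/√2.
Here α = 0.2063, β = 0.9785: (α + β)/√2 = 0.8378, (α − β)/√2 = -0.546.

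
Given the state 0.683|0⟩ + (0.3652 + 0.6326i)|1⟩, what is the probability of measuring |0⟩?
0.4665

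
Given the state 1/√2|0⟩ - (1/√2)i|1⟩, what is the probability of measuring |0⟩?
1/2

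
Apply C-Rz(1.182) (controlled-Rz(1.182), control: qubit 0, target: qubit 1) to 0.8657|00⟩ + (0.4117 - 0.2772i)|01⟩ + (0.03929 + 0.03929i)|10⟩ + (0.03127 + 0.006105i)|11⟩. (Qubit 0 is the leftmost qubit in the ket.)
0.8657|00⟩ + (0.4117 - 0.2772i)|01⟩ + (0.05452 + 0.01073i)|10⟩ + (0.02256 + 0.02249i)|11⟩

C-Rz(1.182) leaves the control-|0⟩ kets |00⟩, |01⟩ unchanged and applies Rz(1.182) to qubit 1 on the control-|1⟩ pair (|10⟩, |11⟩).
Rz(1.182) = [[e^(−iθ/2), 0], [0, e^(iθ/2)]] with e^(±iθ/2) = cos(θ/2) ± i·sin(θ/2); θ = 1.182, cos(θ/2) ≈ 0.830384, sin(θ/2) ≈ 0.557192.
With a = amp(|10⟩) = (0.03929 + 0.03929i) and b = amp(|11⟩) = (0.03127 + 0.006105i):
new amp(|10⟩) = (0.830384 - 0.557192i)·a = (0.05452 + 0.01073i)
new amp(|11⟩) = (0.830384 + 0.557192i)·b = (0.02256 + 0.02249i)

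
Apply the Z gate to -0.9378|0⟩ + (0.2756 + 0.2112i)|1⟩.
-0.9378|0⟩ + (-0.2756 - 0.2112i)|1⟩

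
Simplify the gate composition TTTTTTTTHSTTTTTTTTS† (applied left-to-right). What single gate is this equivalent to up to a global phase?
H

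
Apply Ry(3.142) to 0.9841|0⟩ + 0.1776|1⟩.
-0.1778|0⟩ + 0.9841|1⟩

Ry(3.142) = [[cos(θ/2), −sin(θ/2)], [sin(θ/2), cos(θ/2)]]; θ = 3.142, cos(θ/2) ≈ -0.000203673, sin(θ/2) ≈ 1.
With a = amp(|0⟩) = 0.9841 and b = amp(|1⟩) = 0.1776:
new amp(|0⟩) = (-0.000203673)·a + (-1)·b = -0.1778
new amp(|1⟩) = (1)·a + (-0.000203673)·b = 0.9841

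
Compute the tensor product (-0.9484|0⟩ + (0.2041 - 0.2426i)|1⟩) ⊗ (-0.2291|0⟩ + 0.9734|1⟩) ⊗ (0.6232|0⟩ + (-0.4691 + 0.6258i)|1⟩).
0.1354|000⟩ + (-0.1019 + 0.136i)|001⟩ - 0.5753|010⟩ + (0.4331 - 0.5777i)|011⟩ + (-0.02914 + 0.03464i)|100⟩ + (-0.01285 - 0.05533i)|101⟩ + (0.1238 - 0.1472i)|110⟩ + (0.05458 + 0.2351i)|111⟩

amp(|b₁b₂…⟩) = product of the factor amplitudes for bits b₁, b₂, …; only kets whose every factor amplitude is nonzero survive.
|000⟩: (-0.9484)(-0.2291)(0.6232) = 0.1354
|001⟩: (-0.9484)(-0.2291)(-0.4691 + 0.6258i) = (-0.1019 + 0.136i)
|010⟩: (-0.9484)(0.9734)(0.6232) = -0.5753
|011⟩: (-0.9484)(0.9734)(-0.4691 + 0.6258i) = (0.4331 - 0.5777i)
|100⟩: (0.2041 - 0.2426i)(-0.2291)(0.6232) = (-0.02914 + 0.03464i)
|101⟩: (0.2041 - 0.2426i)(-0.2291)(-0.4691 + 0.6258i) = (-0.01285 - 0.05533i)
|110⟩: (0.2041 - 0.2426i)(0.9734)(0.6232) = (0.1238 - 0.1472i)
|111⟩: (0.2041 - 0.2426i)(0.9734)(-0.4691 + 0.6258i) = (0.05458 + 0.2351i)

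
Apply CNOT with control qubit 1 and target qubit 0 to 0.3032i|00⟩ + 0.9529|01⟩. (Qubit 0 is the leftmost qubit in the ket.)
0.3032i|00⟩ + 0.9529|11⟩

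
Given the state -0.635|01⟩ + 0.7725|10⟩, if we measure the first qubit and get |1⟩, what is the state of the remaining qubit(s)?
|0⟩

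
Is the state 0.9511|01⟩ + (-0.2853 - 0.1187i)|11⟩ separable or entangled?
Separable

Writing the state as a|00⟩ + b|01⟩ + c|10⟩ + d|11⟩, it is a product state iff ad − bc = 0.
Here (a, b, c, d) = (0, 0.9511, 0, (-0.2853 - 0.1187i)): ad − bc = (0)(-0.2853 - 0.1187i) − (0.9511)(0) = 0, so the state is separable.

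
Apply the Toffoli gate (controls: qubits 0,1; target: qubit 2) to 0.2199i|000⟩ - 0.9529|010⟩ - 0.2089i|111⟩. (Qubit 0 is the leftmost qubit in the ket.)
0.2199i|000⟩ - 0.9529|010⟩ - 0.2089i|110⟩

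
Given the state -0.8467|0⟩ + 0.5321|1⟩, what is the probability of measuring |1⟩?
0.2831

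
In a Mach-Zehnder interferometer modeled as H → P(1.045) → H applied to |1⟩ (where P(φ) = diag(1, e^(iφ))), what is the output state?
(0.249 - 0.4325i)|0⟩ + (0.751 + 0.4325i)|1⟩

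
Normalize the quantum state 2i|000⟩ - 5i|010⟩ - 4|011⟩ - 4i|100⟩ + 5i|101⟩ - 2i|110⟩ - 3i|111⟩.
0.201i|000⟩ - 0.5025i|010⟩ - 0.402|011⟩ - 0.402i|100⟩ + 0.5025i|101⟩ - 0.201i|110⟩ - 0.3015i|111⟩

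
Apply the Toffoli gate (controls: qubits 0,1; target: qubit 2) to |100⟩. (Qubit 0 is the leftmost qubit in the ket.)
|100⟩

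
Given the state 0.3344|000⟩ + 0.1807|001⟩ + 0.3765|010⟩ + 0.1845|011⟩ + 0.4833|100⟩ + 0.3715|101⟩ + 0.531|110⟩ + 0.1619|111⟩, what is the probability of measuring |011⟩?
0.03404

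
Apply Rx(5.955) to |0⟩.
-0.9866|0⟩ - 0.1634i|1⟩

Rx(5.955) = [[cos(θ/2), −i·sin(θ/2)], [−i·sin(θ/2), cos(θ/2)]]; θ = 5.955, cos(θ/2) ≈ -0.986567, sin(θ/2) ≈ 0.163357.
With a = amp(|0⟩) = 1 and b = amp(|1⟩) = 0:
new amp(|0⟩) = (-0.986567)·a + (-0.163357i)·b = -0.9866
new amp(|1⟩) = (-0.163357i)·a + (-0.986567)·b = -0.1634i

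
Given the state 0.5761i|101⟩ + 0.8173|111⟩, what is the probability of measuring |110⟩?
0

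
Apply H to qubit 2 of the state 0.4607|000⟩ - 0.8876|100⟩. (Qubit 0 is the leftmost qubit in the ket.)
0.3258|000⟩ + 0.3258|001⟩ - 0.6276|100⟩ - 0.6276|101⟩

H on qubit 2 mixes each pair of kets that differ only in qubit 2: amplitudes (a, b) of (|…0…⟩, |…1…⟩) become ((a + b)/√2, (a − b)/√2). Kets absent from the input have amplitude 0.
(|000⟩, |001⟩): (a, b) = (0.4607, 0) → (0.3258, 0.3258)
(|100⟩, |101⟩): (a, b) = (-0.8876, 0) → (-0.6276, -0.6276)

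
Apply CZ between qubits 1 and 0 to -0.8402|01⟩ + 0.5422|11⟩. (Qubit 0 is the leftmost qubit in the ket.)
-0.8402|01⟩ - 0.5422|11⟩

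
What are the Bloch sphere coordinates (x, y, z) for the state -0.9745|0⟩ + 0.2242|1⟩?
(-0.437, 0, 0.8994)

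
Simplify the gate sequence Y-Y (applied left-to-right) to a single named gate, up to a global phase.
I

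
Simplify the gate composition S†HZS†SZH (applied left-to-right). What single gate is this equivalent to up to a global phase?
S†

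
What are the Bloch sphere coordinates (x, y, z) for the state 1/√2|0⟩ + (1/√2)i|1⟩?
(0, 1, 0)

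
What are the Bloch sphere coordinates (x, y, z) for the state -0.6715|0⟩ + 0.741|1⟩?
(-0.9952, 0, -0.09817)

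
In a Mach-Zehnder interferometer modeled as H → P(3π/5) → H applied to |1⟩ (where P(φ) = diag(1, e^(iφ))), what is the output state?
(0.6545 - 0.4755i)|0⟩ + (0.3455 + 0.4755i)|1⟩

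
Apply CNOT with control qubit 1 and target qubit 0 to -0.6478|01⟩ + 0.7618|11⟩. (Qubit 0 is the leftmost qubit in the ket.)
0.7618|01⟩ - 0.6478|11⟩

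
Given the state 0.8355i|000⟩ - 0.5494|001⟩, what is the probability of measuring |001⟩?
0.3018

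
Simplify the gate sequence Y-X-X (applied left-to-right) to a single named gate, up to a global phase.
Y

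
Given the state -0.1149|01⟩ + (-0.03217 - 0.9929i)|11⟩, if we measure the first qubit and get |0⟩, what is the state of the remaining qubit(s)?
-|1⟩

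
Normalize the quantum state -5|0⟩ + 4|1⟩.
-0.7809|0⟩ + 0.6247|1⟩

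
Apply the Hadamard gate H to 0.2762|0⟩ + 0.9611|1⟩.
0.8749|0⟩ - 0.4843|1⟩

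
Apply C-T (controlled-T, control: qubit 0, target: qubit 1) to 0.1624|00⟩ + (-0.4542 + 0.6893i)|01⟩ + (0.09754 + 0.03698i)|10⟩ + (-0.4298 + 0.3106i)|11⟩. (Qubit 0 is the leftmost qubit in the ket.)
0.1624|00⟩ + (-0.4542 + 0.6893i)|01⟩ + (0.09754 + 0.03698i)|10⟩ + (-0.5235 - 0.08429i)|11⟩

C-T leaves the control-|0⟩ kets |00⟩, |01⟩ unchanged and applies T to qubit 1 on the control-|1⟩ pair (|10⟩, |11⟩).
T = [[1, 0], [0, (1/√2 + (1/√2)i)]].
With a = amp(|10⟩) = (0.09754 + 0.03698i) and b = amp(|11⟩) = (-0.4298 + 0.3106i):
new amp(|10⟩) = (1)·a = (0.09754 + 0.03698i)
new amp(|11⟩) = (1/√2 + (1/√2)i)·b = (-0.5235 - 0.08429i)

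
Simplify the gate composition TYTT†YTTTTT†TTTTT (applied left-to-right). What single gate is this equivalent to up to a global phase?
T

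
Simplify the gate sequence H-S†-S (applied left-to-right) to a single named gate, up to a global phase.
H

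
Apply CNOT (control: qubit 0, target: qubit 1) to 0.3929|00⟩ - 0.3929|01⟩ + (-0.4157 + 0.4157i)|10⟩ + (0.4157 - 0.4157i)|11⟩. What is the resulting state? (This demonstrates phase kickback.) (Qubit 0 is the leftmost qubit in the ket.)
0.3929|00⟩ - 0.3929|01⟩ + (0.4157 - 0.4157i)|10⟩ + (-0.4157 + 0.4157i)|11⟩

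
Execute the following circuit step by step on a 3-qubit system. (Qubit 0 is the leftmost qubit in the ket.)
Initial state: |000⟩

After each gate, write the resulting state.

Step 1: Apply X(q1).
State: |010⟩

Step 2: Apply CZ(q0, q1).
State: |010⟩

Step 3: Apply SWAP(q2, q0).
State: |010⟩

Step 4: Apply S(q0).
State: |010⟩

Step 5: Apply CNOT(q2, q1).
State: |010⟩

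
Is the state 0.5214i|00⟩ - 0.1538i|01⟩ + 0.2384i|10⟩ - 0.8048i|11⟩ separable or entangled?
Entangled

Writing the state as a|00⟩ + b|01⟩ + c|10⟩ + d|11⟩, it is a product state iff ad − bc = 0.
Here (a, b, c, d) = (0.5214i, -0.1538i, 0.2384i, -0.8048i): ad − bc = (0.5214i)(-0.8048i) − (-0.1538i)(0.2384i) = 0.383 ≠ 0, so the state is entangled.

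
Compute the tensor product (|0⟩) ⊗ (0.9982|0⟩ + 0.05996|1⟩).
0.9982|00⟩ + 0.05996|01⟩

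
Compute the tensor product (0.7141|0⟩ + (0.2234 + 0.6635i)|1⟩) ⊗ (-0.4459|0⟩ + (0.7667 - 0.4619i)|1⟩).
-0.3184|00⟩ + (0.5475 - 0.3298i)|01⟩ + (-0.09961 - 0.2959i)|10⟩ + (0.4778 + 0.4055i)|11⟩

amp(|b₁b₂…⟩) = product of the factor amplitudes for bits b₁, b₂, …; only kets whose every factor amplitude is nonzero survive.
|00⟩: (0.7141)(-0.4459) = -0.3184
|01⟩: (0.7141)(0.7667 - 0.4619i) = (0.5475 - 0.3298i)
|10⟩: (0.2234 + 0.6635i)(-0.4459) = (-0.09961 - 0.2959i)
|11⟩: (0.2234 + 0.6635i)(0.7667 - 0.4619i) = (0.4778 + 0.4055i)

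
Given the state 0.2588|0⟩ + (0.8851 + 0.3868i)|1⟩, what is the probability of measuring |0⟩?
0.06698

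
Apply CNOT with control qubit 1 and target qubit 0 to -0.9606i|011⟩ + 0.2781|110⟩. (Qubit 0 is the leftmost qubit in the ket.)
0.2781|010⟩ - 0.9606i|111⟩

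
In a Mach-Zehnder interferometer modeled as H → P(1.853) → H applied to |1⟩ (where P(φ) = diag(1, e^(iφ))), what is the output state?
(0.6392 - 0.4802i)|0⟩ + (0.3608 + 0.4802i)|1⟩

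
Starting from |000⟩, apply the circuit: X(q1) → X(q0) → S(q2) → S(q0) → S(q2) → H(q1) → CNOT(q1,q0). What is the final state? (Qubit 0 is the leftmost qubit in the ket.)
-(1/√2)i|010⟩ + (1/√2)i|100⟩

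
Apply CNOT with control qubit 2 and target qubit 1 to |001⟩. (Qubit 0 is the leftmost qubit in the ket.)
|011⟩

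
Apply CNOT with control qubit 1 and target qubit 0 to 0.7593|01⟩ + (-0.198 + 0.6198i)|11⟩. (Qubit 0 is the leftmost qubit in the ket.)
(-0.198 + 0.6198i)|01⟩ + 0.7593|11⟩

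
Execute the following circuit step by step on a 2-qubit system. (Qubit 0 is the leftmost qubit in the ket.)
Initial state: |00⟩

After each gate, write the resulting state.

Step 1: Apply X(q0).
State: |10⟩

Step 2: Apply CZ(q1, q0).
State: |10⟩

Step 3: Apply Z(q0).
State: -|10⟩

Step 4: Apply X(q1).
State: -|11⟩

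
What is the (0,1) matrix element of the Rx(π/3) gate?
-(1/2)i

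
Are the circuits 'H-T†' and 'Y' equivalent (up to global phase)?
No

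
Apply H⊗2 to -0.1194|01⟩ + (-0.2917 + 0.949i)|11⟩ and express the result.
(-0.2056 + 0.4745i)|00⟩ + (0.2056 - 0.4745i)|01⟩ + (0.08615 - 0.4745i)|10⟩ + (-0.08615 + 0.4745i)|11⟩

H⊗2 gives amp(|y⟩) = (1/2) Σ_x (−1)^(x·y) amp(|x⟩), where x·y is the number of positions in which both x and y have a 1.
|00⟩: (-0.1194 + (-0.2917 + 0.949i))/2 = (-0.2056 + 0.4745i)
|01⟩: (0.1194 - (-0.2917 + 0.949i))/2 = (0.2056 - 0.4745i)
|10⟩: (-0.1194 - (-0.2917 + 0.949i))/2 = (0.08615 - 0.4745i)
|11⟩: (0.1194 + (-0.2917 + 0.949i))/2 = (-0.08615 + 0.4745i)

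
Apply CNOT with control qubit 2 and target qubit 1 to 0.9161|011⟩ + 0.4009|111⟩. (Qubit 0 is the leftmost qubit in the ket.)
0.9161|001⟩ + 0.4009|101⟩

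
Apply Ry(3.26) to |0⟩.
-0.05917|0⟩ + 0.9982|1⟩

Ry(3.26) = [[cos(θ/2), −sin(θ/2)], [sin(θ/2), cos(θ/2)]]; θ = 3.26, cos(θ/2) ≈ -0.0591691, sin(θ/2) ≈ 0.998248.
With a = amp(|0⟩) = 1 and b = amp(|1⟩) = 0:
new amp(|0⟩) = (-0.0591691)·a + (-0.998248)·b = -0.05917
new amp(|1⟩) = (0.998248)·a + (-0.0591691)·b = 0.9982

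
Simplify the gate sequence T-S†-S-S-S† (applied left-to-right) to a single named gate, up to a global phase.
T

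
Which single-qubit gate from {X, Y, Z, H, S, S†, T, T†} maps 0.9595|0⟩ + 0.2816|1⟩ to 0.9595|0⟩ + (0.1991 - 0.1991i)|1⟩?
T†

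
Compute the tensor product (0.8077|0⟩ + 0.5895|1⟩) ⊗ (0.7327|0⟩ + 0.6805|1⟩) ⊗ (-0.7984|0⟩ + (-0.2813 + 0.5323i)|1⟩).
-0.4725|000⟩ + (-0.1665 + 0.315i)|001⟩ - 0.4388|010⟩ + (-0.1546 + 0.2926i)|011⟩ - 0.3449|100⟩ + (-0.1215 + 0.2299i)|101⟩ - 0.3203|110⟩ + (-0.1128 + 0.2135i)|111⟩

amp(|b₁b₂…⟩) = product of the factor amplitudes for bits b₁, b₂, …; only kets whose every factor amplitude is nonzero survive.
|000⟩: (0.8077)(0.7327)(-0.7984) = -0.4725
|001⟩: (0.8077)(0.7327)(-0.2813 + 0.5323i) = (-0.1665 + 0.315i)
|010⟩: (0.8077)(0.6805)(-0.7984) = -0.4388
|011⟩: (0.8077)(0.6805)(-0.2813 + 0.5323i) = (-0.1546 + 0.2926i)
|100⟩: (0.5895)(0.7327)(-0.7984) = -0.3449
|101⟩: (0.5895)(0.7327)(-0.2813 + 0.5323i) = (-0.1215 + 0.2299i)
|110⟩: (0.5895)(0.6805)(-0.7984) = -0.3203
|111⟩: (0.5895)(0.6805)(-0.2813 + 0.5323i) = (-0.1128 + 0.2135i)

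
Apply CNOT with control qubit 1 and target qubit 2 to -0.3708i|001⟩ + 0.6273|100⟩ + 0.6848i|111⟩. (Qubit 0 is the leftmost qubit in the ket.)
-0.3708i|001⟩ + 0.6273|100⟩ + 0.6848i|110⟩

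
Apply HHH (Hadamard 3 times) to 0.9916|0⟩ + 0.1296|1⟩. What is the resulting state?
0.7928|0⟩ + 0.6095|1⟩

H² = I, so H^3 = H: a single Hadamard. With (a, b) = (0.9916, 0.1296), H gives ((a + b)/√2, (a − b)/√2) = (0.7928, 0.6095).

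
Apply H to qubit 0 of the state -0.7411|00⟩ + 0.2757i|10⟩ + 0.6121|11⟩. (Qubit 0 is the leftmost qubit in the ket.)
(-0.524 + 0.1949i)|00⟩ + 0.4328|01⟩ + (-0.524 - 0.1949i)|10⟩ - 0.4328|11⟩

H on qubit 0 mixes each pair of kets that differ only in qubit 0: amplitudes (a, b) of (|…0…⟩, |…1…⟩) become ((a + b)/√2, (a − b)/√2). Kets absent from the input have amplitude 0.
(|00⟩, |10⟩): (a, b) = (-0.7411, 0.2757i) → ((-0.524 + 0.1949i), (-0.524 - 0.1949i))
(|01⟩, |11⟩): (a, b) = (0, 0.6121) → (0.4328, -0.4328)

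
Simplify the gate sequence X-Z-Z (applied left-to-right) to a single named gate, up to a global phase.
X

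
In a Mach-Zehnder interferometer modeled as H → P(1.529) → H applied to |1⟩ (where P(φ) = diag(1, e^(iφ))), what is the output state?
(0.4791 - 0.4996i)|0⟩ + (0.5209 + 0.4996i)|1⟩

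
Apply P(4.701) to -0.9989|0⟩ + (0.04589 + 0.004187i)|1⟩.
-0.9989|0⟩ + (0.003664 - 0.04593i)|1⟩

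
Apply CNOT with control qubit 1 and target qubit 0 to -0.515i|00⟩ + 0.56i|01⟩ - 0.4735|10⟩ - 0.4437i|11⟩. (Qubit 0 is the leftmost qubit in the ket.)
-0.515i|00⟩ - 0.4437i|01⟩ - 0.4735|10⟩ + 0.56i|11⟩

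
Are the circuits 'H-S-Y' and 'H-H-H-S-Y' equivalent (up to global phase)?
Yes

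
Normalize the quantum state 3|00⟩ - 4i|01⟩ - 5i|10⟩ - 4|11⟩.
0.3693|00⟩ - 0.4924i|01⟩ - 0.6155i|10⟩ - 0.4924|11⟩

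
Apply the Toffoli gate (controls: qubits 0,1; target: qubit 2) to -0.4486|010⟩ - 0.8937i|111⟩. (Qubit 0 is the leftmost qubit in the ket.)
-0.4486|010⟩ - 0.8937i|110⟩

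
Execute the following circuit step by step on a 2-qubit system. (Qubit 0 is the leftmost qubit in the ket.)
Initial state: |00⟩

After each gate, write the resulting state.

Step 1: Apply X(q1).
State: |01⟩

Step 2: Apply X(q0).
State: |11⟩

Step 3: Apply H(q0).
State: 1/√2|01⟩ - 1/√2|11⟩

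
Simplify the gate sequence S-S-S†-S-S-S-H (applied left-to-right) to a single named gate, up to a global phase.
H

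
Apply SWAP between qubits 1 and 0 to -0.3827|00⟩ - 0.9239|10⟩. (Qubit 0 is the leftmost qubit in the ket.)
-0.3827|00⟩ - 0.9239|01⟩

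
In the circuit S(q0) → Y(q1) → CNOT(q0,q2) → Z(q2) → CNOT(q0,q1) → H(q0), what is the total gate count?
6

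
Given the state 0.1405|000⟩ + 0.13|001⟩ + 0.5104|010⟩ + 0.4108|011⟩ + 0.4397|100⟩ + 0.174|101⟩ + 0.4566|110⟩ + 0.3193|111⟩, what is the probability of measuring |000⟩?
0.01974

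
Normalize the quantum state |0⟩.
|0⟩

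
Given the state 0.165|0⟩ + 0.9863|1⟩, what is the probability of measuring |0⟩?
0.02723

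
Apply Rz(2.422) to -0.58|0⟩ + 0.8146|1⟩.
(-0.2042 + 0.5429i)|0⟩ + (0.2868 + 0.7624i)|1⟩

Rz(2.422) = [[e^(−iθ/2), 0], [0, e^(iθ/2)]] with e^(±iθ/2) = cos(θ/2) ± i·sin(θ/2); θ = 2.422, cos(θ/2) ≈ 0.352084, sin(θ/2) ≈ 0.935969.
With a = amp(|0⟩) = -0.58 and b = amp(|1⟩) = 0.8146:
new amp(|0⟩) = (0.352084 - 0.935969i)·a = (-0.2042 + 0.5429i)
new amp(|1⟩) = (0.352084 + 0.935969i)·b = (0.2868 + 0.7624i)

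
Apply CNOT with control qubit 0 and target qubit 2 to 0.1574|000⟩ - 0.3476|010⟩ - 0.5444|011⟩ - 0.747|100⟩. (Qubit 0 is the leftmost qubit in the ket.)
0.1574|000⟩ - 0.3476|010⟩ - 0.5444|011⟩ - 0.747|101⟩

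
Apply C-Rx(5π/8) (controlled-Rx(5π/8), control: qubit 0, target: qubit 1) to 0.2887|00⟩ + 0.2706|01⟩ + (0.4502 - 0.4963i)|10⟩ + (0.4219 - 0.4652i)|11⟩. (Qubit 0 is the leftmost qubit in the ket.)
0.2887|00⟩ + 0.2706|01⟩ + (-0.1367 - 0.6265i)|10⟩ + (-0.1783 - 0.6328i)|11⟩

C-Rx(5π/8) leaves the control-|0⟩ kets |00⟩, |01⟩ unchanged and applies Rx(5π/8) to qubit 1 on the control-|1⟩ pair (|10⟩, |11⟩).
Rx(5π/8) = [[cos(θ/2), −i·sin(θ/2)], [−i·sin(θ/2), cos(θ/2)]]; θ = 5π/8, cos(θ/2) ≈ 0.55557, sin(θ/2) ≈ 0.83147.
With a = amp(|10⟩) = (0.4502 - 0.4963i) and b = amp(|11⟩) = (0.4219 - 0.4652i):
new amp(|10⟩) = (0.55557)·a + (-0.83147i)·b = (-0.1367 - 0.6265i)
new amp(|11⟩) = (-0.83147i)·a + (0.55557)·b = (-0.1783 - 0.6328i)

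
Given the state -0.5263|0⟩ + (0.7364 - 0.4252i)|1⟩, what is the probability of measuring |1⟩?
0.7231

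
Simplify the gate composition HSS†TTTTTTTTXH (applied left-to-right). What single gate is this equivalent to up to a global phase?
Z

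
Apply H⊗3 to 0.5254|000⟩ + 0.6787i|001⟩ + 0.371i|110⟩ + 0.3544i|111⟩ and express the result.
(0.1858 + 0.4964i)|000⟩ + (0.1858 - 0.2341i)|001⟩ + (0.1858 - 0.01651i)|010⟩ + (0.1858 - 0.2458i)|011⟩ + (0.1858 - 0.01651i)|100⟩ + (0.1858 - 0.2458i)|101⟩ + (0.1858 + 0.4964i)|110⟩ + (0.1858 - 0.2341i)|111⟩

H⊗3 gives amp(|y⟩) = (1/2√2) Σ_x (−1)^(x·y) amp(|x⟩), where x·y is the number of positions in which both x and y have a 1.
|000⟩: (0.5254 + 0.6787i + 0.371i + 0.3544i)/(2√2) = (0.1858 + 0.4964i)
|001⟩: (0.5254 - 0.6787i + 0.371i - 0.3544i)/(2√2) = (0.1858 - 0.2341i)
|010⟩: (0.5254 + 0.6787i - 0.371i - 0.3544i)/(2√2) = (0.1858 - 0.01651i)
|011⟩: (0.5254 - 0.6787i - 0.371i + 0.3544i)/(2√2) = (0.1858 - 0.2458i)
|100⟩: (0.5254 + 0.6787i - 0.371i - 0.3544i)/(2√2) = (0.1858 - 0.01651i)
|101⟩: (0.5254 - 0.6787i - 0.371i + 0.3544i)/(2√2) = (0.1858 - 0.2458i)
|110⟩: (0.5254 + 0.6787i + 0.371i + 0.3544i)/(2√2) = (0.1858 + 0.4964i)
|111⟩: (0.5254 - 0.6787i + 0.371i - 0.3544i)/(2√2) = (0.1858 - 0.2341i)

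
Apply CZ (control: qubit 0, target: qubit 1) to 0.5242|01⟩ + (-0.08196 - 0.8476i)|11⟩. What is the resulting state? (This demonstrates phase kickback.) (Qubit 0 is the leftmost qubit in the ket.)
0.5242|01⟩ + (0.08196 + 0.8476i)|11⟩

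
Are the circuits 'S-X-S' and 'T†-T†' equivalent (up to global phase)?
No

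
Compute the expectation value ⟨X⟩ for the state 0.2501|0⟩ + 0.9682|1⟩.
0.4843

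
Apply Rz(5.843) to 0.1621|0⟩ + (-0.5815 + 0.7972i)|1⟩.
(-0.1582 - 0.03539i)|0⟩ + (0.3934 - 0.9049i)|1⟩

Rz(5.843) = [[e^(−iθ/2), 0], [0, e^(iθ/2)]] with e^(±iθ/2) = cos(θ/2) ± i·sin(θ/2); θ = 5.843, cos(θ/2) ≈ -0.975877, sin(θ/2) ≈ 0.21832.
With a = amp(|0⟩) = 0.1621 and b = amp(|1⟩) = (-0.5815 + 0.7972i):
new amp(|0⟩) = (-0.975877 - 0.21832i)·a = (-0.1582 - 0.03539i)
new amp(|1⟩) = (-0.975877 + 0.21832i)·b = (0.3934 - 0.9049i)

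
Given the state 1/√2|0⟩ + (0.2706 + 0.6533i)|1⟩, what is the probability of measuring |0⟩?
1/2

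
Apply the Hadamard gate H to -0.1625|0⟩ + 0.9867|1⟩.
0.5828|0⟩ - 0.8126|1⟩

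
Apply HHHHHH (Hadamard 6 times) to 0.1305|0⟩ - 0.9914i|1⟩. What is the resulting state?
0.1305|0⟩ - 0.9914i|1⟩

H² = I, so an even number of Hadamards cancels: H^6 = I and the state is unchanged.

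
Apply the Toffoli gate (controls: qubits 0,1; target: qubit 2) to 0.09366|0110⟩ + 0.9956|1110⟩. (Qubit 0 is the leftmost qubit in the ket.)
0.09366|0110⟩ + 0.9956|1100⟩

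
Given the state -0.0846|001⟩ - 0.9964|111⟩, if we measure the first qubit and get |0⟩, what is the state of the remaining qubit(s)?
-|01⟩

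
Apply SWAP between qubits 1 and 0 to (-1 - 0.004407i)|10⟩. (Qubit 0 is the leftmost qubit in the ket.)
(-1 - 0.004407i)|01⟩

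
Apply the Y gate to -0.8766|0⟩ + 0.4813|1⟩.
-0.4813i|0⟩ - 0.8766i|1⟩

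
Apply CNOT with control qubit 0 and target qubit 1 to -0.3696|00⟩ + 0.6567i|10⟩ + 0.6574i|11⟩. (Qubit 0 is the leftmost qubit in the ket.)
-0.3696|00⟩ + 0.6574i|10⟩ + 0.6567i|11⟩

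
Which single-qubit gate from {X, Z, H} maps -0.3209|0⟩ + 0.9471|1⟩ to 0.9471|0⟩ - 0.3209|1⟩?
X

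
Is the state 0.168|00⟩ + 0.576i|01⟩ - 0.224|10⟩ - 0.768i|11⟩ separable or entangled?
Separable

Writing the state as a|00⟩ + b|01⟩ + c|10⟩ + d|11⟩, it is a product state iff ad − bc = 0.
Here (a, b, c, d) = (0.168, 0.576i, -0.224, -0.768i): ad − bc = (0.168)(-0.768i) − (0.576i)(-0.224) = 0, so the state is separable.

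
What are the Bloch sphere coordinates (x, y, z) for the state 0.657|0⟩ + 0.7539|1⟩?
(0.9906, 0, -0.1367)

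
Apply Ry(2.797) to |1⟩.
-0.9852|0⟩ + 0.1714|1⟩

Ry(2.797) = [[cos(θ/2), −sin(θ/2)], [sin(θ/2), cos(θ/2)]]; θ = 2.797, cos(θ/2) ≈ 0.171445, sin(θ/2) ≈ 0.985194.
With a = amp(|0⟩) = 0 and b = amp(|1⟩) = 1:
new amp(|0⟩) = (0.171445)·a + (-0.985194)·b = -0.9852
new amp(|1⟩) = (0.985194)·a + (0.171445)·b = 0.1714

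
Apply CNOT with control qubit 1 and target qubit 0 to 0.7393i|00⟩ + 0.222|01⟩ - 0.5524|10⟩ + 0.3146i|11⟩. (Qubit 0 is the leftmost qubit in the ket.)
0.7393i|00⟩ + 0.3146i|01⟩ - 0.5524|10⟩ + 0.222|11⟩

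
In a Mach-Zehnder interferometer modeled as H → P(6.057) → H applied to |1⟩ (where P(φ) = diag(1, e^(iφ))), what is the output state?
(0.01274 + 0.1121i)|0⟩ + (0.9873 - 0.1121i)|1⟩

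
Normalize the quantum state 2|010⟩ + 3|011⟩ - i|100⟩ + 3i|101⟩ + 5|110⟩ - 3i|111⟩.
0.2649|010⟩ + 0.3974|011⟩ - 0.1325i|100⟩ + 0.3974i|101⟩ + 0.6623|110⟩ - 0.3974i|111⟩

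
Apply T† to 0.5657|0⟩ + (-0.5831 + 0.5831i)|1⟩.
0.5657|0⟩ + 0.8246i|1⟩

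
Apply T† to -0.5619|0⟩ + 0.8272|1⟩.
-0.5619|0⟩ + (0.5849 - 0.5849i)|1⟩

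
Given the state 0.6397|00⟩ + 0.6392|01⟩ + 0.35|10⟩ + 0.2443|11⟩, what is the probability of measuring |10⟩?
0.1225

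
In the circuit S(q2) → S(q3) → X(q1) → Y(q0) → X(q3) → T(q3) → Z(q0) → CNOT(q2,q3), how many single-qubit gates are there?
7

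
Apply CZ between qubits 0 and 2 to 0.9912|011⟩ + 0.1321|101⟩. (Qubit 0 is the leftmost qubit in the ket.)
0.9912|011⟩ - 0.1321|101⟩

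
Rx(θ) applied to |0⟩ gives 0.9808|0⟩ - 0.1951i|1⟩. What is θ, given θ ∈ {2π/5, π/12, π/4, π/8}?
π/8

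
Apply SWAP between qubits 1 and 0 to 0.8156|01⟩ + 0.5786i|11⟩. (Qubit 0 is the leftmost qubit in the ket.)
0.8156|10⟩ + 0.5786i|11⟩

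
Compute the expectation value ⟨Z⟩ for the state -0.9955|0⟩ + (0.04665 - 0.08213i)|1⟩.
0.9821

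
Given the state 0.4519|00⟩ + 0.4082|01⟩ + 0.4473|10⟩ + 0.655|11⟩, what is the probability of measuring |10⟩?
0.2001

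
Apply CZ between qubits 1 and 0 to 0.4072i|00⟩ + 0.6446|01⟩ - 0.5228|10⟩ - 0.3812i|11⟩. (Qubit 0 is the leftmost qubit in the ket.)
0.4072i|00⟩ + 0.6446|01⟩ - 0.5228|10⟩ + 0.3812i|11⟩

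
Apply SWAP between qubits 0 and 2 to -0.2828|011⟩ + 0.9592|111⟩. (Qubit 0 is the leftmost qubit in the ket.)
-0.2828|110⟩ + 0.9592|111⟩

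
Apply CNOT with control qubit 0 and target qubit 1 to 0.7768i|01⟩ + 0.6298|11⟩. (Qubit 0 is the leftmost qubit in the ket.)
0.7768i|01⟩ + 0.6298|10⟩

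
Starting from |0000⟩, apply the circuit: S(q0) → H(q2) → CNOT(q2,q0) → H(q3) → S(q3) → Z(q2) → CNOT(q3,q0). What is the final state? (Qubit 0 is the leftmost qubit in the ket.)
1/2|0000⟩ - (1/2)i|0011⟩ + (1/2)i|1001⟩ - 1/2|1010⟩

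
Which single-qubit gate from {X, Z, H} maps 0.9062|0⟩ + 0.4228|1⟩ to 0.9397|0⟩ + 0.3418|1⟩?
H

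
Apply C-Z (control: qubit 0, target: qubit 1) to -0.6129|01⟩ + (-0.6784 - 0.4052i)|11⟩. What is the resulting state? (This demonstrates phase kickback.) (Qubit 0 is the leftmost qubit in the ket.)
-0.6129|01⟩ + (0.6784 + 0.4052i)|11⟩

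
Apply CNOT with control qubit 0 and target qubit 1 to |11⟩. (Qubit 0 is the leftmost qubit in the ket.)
|10⟩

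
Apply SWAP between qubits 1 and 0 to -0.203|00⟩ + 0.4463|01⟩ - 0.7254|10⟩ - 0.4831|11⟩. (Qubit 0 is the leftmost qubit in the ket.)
-0.203|00⟩ - 0.7254|01⟩ + 0.4463|10⟩ - 0.4831|11⟩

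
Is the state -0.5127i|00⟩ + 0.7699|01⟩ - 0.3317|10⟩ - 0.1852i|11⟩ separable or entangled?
Entangled

Writing the state as a|00⟩ + b|01⟩ + c|10⟩ + d|11⟩, it is a product state iff ad − bc = 0.
Here (a, b, c, d) = (-0.5127i, 0.7699, -0.3317, -0.1852i): ad − bc = (-0.5127i)(-0.1852i) − (0.7699)(-0.3317) = 0.1604 ≠ 0, so the state is entangled.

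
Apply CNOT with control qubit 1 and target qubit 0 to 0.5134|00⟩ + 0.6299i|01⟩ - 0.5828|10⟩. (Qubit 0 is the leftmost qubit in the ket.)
0.5134|00⟩ - 0.5828|10⟩ + 0.6299i|11⟩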